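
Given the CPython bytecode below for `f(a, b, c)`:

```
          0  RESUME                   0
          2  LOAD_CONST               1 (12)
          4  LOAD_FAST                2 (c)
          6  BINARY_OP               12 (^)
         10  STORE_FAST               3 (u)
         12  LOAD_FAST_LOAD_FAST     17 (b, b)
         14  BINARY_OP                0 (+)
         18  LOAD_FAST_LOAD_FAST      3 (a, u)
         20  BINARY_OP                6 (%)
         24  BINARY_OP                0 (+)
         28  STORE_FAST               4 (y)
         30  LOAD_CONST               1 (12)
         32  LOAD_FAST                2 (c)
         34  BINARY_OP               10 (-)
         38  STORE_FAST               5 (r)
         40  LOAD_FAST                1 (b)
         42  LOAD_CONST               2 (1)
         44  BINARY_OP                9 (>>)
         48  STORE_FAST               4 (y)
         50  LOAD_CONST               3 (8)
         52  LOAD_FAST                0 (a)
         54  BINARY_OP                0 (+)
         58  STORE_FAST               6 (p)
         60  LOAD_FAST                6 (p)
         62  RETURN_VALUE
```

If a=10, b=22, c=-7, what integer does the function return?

LOAD_CONST → push 12. Stack: [12]
LOAD_FAST c → push -7. Stack: [12, -7]
BINARY_OP ^ → 12 ^ -7 = -11. Stack: [-11]
STORE_FAST u → u=-11. Stack: []
LOAD_FAST_LOAD_FAST b,b → push 22,22. Stack: [22, 22]
BINARY_OP + → 22 + 22 = 44. Stack: [44]
LOAD_FAST_LOAD_FAST a,u → push 10,-11. Stack: [44, 10, -11]
BINARY_OP % → 10 % -11 = -1. Stack: [44, -1]
BINARY_OP + → 44 + -1 = 43. Stack: [43]
STORE_FAST y → y=43. Stack: []
LOAD_CONST → push 12. Stack: [12]
LOAD_FAST c → push -7. Stack: [12, -7]
BINARY_OP - → 12 - -7 = 19. Stack: [19]
STORE_FAST r → r=19. Stack: []
LOAD_FAST b → push 22. Stack: [22]
LOAD_CONST → push 1. Stack: [22, 1]
BINARY_OP >> → 22 >> 1 = 11. Stack: [11]
STORE_FAST y → y=11. Stack: []
LOAD_CONST → push 8. Stack: [8]
LOAD_FAST a → push 10. Stack: [8, 10]
BINARY_OP + → 8 + 10 = 18. Stack: [18]
STORE_FAST p → p=18. Stack: []
LOAD_FAST p → push 18. Stack: [18]
RETURN_VALUE → return 18.

18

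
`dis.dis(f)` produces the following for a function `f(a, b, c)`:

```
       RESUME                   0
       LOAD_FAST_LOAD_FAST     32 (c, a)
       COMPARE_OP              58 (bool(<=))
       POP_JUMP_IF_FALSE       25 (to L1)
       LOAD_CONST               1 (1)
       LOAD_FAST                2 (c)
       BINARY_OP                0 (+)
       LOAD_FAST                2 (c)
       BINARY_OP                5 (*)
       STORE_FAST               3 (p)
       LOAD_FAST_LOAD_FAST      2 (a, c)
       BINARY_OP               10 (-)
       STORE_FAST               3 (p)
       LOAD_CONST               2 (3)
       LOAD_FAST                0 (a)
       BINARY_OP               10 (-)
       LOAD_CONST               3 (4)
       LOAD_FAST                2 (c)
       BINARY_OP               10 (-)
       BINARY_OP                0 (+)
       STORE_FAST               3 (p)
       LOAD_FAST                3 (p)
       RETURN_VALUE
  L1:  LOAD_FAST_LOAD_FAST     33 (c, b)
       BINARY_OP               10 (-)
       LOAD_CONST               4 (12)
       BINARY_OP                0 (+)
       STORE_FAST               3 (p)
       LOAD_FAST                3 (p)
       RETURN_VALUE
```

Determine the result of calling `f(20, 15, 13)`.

-26

LOAD_FAST_LOAD_FAST c,a → push 13,20. Stack: [13, 20]
COMPARE_OP bool(<=) → 13 vs 20 = True. Stack: [True]
POP_JUMP_IF_FALSE → pop True; no jump. Stack: []
LOAD_CONST → push 1. Stack: [1]
LOAD_FAST c → push 13. Stack: [1, 13]
BINARY_OP + → 1 + 13 = 14. Stack: [14]
LOAD_FAST c → push 13. Stack: [14, 13]
BINARY_OP * → 14 * 13 = 182. Stack: [182]
STORE_FAST p → p=182. Stack: []
LOAD_FAST_LOAD_FAST a,c → push 20,13. Stack: [20, 13]
BINARY_OP - → 20 - 13 = 7. Stack: [7]
STORE_FAST p → p=7. Stack: []
LOAD_CONST → push 3. Stack: [3]
LOAD_FAST a → push 20. Stack: [3, 20]
BINARY_OP - → 3 - 20 = -17. Stack: [-17]
LOAD_CONST → push 4. Stack: [-17, 4]
LOAD_FAST c → push 13. Stack: [-17, 4, 13]
BINARY_OP - → 4 - 13 = -9. Stack: [-17, -9]
BINARY_OP + → -17 + -9 = -26. Stack: [-26]
STORE_FAST p → p=-26. Stack: []
LOAD_FAST p → push -26. Stack: [-26]
RETURN_VALUE → return -26.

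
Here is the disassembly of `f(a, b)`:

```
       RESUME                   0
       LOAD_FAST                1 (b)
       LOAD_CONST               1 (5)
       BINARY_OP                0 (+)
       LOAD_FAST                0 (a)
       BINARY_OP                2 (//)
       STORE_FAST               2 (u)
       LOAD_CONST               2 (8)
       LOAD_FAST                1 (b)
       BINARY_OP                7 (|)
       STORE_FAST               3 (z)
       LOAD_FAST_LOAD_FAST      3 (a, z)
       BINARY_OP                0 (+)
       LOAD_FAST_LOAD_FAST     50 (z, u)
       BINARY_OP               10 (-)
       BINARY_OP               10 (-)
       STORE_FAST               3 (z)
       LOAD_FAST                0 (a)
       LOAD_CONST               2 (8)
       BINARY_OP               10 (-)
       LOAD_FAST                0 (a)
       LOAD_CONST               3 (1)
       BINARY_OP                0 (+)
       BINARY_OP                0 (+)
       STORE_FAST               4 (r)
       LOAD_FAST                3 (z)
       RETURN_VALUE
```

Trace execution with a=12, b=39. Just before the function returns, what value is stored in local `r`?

17

LOAD_FAST b → push 39. Stack: [39]
LOAD_CONST → push 5. Stack: [39, 5]
BINARY_OP + → 39 + 5 = 44. Stack: [44]
LOAD_FAST a → push 12. Stack: [44, 12]
BINARY_OP // → 44 // 12 = 3. Stack: [3]
STORE_FAST u → u=3. Stack: []
LOAD_CONST → push 8. Stack: [8]
LOAD_FAST b → push 39. Stack: [8, 39]
BINARY_OP | → 8 | 39 = 47. Stack: [47]
STORE_FAST z → z=47. Stack: []
LOAD_FAST_LOAD_FAST a,z → push 12,47. Stack: [12, 47]
BINARY_OP + → 12 + 47 = 59. Stack: [59]
LOAD_FAST_LOAD_FAST z,u → push 47,3. Stack: [59, 47, 3]
BINARY_OP - → 47 - 3 = 44. Stack: [59, 44]
BINARY_OP - → 59 - 44 = 15. Stack: [15]
STORE_FAST z → z=15. Stack: []
LOAD_FAST a → push 12. Stack: [12]
LOAD_CONST → push 8. Stack: [12, 8]
BINARY_OP - → 12 - 8 = 4. Stack: [4]
LOAD_FAST a → push 12. Stack: [4, 12]
LOAD_CONST → push 1. Stack: [4, 12, 1]
BINARY_OP + → 12 + 1 = 13. Stack: [4, 13]
BINARY_OP + → 4 + 13 = 17. Stack: [17]
STORE_FAST r → r=17. Stack: []
LOAD_FAST z → push 15. Stack: [15]
RETURN_VALUE → return 15.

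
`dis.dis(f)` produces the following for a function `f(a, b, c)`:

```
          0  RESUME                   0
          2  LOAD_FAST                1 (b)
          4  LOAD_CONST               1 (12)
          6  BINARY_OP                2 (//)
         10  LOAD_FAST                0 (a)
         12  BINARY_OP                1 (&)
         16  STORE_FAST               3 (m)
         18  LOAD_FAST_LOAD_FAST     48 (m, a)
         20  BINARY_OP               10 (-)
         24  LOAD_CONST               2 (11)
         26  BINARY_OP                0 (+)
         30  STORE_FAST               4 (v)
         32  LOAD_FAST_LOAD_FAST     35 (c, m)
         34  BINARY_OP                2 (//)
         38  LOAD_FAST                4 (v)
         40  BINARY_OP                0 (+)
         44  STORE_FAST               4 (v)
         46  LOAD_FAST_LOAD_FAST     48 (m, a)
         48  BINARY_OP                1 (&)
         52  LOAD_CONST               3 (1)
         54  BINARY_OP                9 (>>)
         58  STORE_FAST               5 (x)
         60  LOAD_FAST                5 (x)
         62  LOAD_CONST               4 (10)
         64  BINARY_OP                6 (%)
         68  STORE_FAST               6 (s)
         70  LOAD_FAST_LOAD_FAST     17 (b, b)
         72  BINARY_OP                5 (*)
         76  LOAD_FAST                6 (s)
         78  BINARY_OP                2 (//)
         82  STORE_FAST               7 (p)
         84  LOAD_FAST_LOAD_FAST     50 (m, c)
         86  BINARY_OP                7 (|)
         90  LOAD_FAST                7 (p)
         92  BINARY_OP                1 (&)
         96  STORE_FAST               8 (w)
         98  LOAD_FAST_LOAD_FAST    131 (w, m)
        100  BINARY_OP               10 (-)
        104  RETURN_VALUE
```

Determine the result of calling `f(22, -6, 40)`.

14

LOAD_FAST b → push -6. Stack: [-6]
LOAD_CONST → push 12. Stack: [-6, 12]
BINARY_OP // → -6 // 12 = -1. Stack: [-1]
LOAD_FAST a → push 22. Stack: [-1, 22]
BINARY_OP & → -1 & 22 = 22. Stack: [22]
STORE_FAST m → m=22. Stack: []
LOAD_FAST_LOAD_FAST m,a → push 22,22. Stack: [22, 22]
BINARY_OP - → 22 - 22 = 0. Stack: [0]
LOAD_CONST → push 11. Stack: [0, 11]
BINARY_OP + → 0 + 11 = 11. Stack: [11]
STORE_FAST v → v=11. Stack: []
LOAD_FAST_LOAD_FAST c,m → push 40,22. Stack: [40, 22]
BINARY_OP // → 40 // 22 = 1. Stack: [1]
LOAD_FAST v → push 11. Stack: [1, 11]
BINARY_OP + → 1 + 11 = 12. Stack: [12]
STORE_FAST v → v=12. Stack: []
LOAD_FAST_LOAD_FAST m,a → push 22,22. Stack: [22, 22]
BINARY_OP & → 22 & 22 = 22. Stack: [22]
LOAD_CONST → push 1. Stack: [22, 1]
BINARY_OP >> → 22 >> 1 = 11. Stack: [11]
STORE_FAST x → x=11. Stack: []
LOAD_FAST x → push 11. Stack: [11]
LOAD_CONST → push 10. Stack: [11, 10]
BINARY_OP % → 11 % 10 = 1. Stack: [1]
STORE_FAST s → s=1. Stack: []
LOAD_FAST_LOAD_FAST b,b → push -6,-6. Stack: [-6, -6]
BINARY_OP * → -6 * -6 = 36. Stack: [36]
LOAD_FAST s → push 1. Stack: [36, 1]
BINARY_OP // → 36 // 1 = 36. Stack: [36]
STORE_FAST p → p=36. Stack: []
LOAD_FAST_LOAD_FAST m,c → push 22,40. Stack: [22, 40]
BINARY_OP | → 22 | 40 = 62. Stack: [62]
LOAD_FAST p → push 36. Stack: [62, 36]
BINARY_OP & → 62 & 36 = 36. Stack: [36]
STORE_FAST w → w=36. Stack: []
LOAD_FAST_LOAD_FAST w,m → push 36,22. Stack: [36, 22]
BINARY_OP - → 36 - 22 = 14. Stack: [14]
RETURN_VALUE → return 14.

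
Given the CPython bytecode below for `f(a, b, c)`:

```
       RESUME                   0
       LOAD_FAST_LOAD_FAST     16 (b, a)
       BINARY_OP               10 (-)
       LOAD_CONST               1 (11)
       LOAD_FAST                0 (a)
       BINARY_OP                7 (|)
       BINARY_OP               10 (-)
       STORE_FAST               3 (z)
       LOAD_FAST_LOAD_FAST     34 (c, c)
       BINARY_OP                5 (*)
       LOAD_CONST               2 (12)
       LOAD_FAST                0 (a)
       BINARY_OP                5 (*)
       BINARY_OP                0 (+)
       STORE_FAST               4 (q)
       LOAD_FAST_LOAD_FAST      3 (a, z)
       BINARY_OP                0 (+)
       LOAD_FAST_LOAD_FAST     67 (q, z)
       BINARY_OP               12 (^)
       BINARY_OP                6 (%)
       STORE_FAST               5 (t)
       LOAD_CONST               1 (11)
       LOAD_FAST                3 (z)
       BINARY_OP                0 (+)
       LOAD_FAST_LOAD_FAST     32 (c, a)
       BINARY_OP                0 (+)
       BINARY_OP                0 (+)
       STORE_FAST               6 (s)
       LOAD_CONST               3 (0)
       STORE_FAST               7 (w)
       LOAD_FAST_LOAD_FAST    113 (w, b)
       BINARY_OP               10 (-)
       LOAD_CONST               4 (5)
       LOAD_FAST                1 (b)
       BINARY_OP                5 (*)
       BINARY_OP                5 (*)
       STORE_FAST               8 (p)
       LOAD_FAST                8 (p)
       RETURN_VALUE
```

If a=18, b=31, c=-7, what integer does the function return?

-4805

LOAD_FAST_LOAD_FAST b,a → push 31,18. Stack: [31, 18]
BINARY_OP - → 31 - 18 = 13. Stack: [13]
LOAD_CONST → push 11. Stack: [13, 11]
LOAD_FAST a → push 18. Stack: [13, 11, 18]
BINARY_OP | → 11 | 18 = 27. Stack: [13, 27]
BINARY_OP - → 13 - 27 = -14. Stack: [-14]
STORE_FAST z → z=-14. Stack: []
LOAD_FAST_LOAD_FAST c,c → push -7,-7. Stack: [-7, -7]
BINARY_OP * → -7 * -7 = 49. Stack: [49]
LOAD_CONST → push 12. Stack: [49, 12]
LOAD_FAST a → push 18. Stack: [49, 12, 18]
BINARY_OP * → 12 * 18 = 216. Stack: [49, 216]
BINARY_OP + → 49 + 216 = 265. Stack: [265]
STORE_FAST q → q=265. Stack: []
LOAD_FAST_LOAD_FAST a,z → push 18,-14. Stack: [18, -14]
BINARY_OP + → 18 + -14 = 4. Stack: [4]
LOAD_FAST_LOAD_FAST q,z → push 265,-14. Stack: [4, 265, -14]
BINARY_OP ^ → 265 ^ -14 = -261. Stack: [4, -261]
BINARY_OP % → 4 % -261 = -257. Stack: [-257]
STORE_FAST t → t=-257. Stack: []
LOAD_CONST → push 11. Stack: [11]
LOAD_FAST z → push -14. Stack: [11, -14]
BINARY_OP + → 11 + -14 = -3. Stack: [-3]
LOAD_FAST_LOAD_FAST c,a → push -7,18. Stack: [-3, -7, 18]
BINARY_OP + → -7 + 18 = 11. Stack: [-3, 11]
BINARY_OP + → -3 + 11 = 8. Stack: [8]
STORE_FAST s → s=8. Stack: []
LOAD_CONST → push 0. Stack: [0]
STORE_FAST w → w=0. Stack: []
LOAD_FAST_LOAD_FAST w,b → push 0,31. Stack: [0, 31]
BINARY_OP - → 0 - 31 = -31. Stack: [-31]
LOAD_CONST → push 5. Stack: [-31, 5]
LOAD_FAST b → push 31. Stack: [-31, 5, 31]
BINARY_OP * → 5 * 31 = 155. Stack: [-31, 155]
BINARY_OP * → -31 * 155 = -4805. Stack: [-4805]
STORE_FAST p → p=-4805. Stack: []
LOAD_FAST p → push -4805. Stack: [-4805]
RETURN_VALUE → return -4805.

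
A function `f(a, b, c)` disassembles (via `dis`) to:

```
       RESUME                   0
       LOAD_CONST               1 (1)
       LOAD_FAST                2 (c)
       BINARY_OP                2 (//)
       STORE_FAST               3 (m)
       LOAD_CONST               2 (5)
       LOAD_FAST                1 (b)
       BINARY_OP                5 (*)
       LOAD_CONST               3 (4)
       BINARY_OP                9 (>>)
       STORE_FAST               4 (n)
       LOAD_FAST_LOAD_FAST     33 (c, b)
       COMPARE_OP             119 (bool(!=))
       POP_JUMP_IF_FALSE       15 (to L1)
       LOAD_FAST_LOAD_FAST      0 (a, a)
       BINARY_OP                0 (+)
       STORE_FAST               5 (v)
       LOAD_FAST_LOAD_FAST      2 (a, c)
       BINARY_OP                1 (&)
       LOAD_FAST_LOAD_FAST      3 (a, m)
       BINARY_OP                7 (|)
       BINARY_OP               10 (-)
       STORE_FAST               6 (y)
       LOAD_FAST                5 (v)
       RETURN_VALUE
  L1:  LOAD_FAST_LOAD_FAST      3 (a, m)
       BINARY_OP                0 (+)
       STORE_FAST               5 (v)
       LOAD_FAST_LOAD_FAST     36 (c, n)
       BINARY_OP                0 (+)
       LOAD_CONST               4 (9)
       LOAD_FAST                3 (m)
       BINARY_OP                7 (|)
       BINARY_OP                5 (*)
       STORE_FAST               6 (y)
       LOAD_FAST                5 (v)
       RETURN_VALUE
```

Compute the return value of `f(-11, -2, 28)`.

-22

LOAD_CONST → push 1. Stack: [1]
LOAD_FAST c → push 28. Stack: [1, 28]
BINARY_OP // → 1 // 28 = 0. Stack: [0]
STORE_FAST m → m=0. Stack: []
LOAD_CONST → push 5. Stack: [5]
LOAD_FAST b → push -2. Stack: [5, -2]
BINARY_OP * → 5 * -2 = -10. Stack: [-10]
LOAD_CONST → push 4. Stack: [-10, 4]
BINARY_OP >> → -10 >> 4 = -1. Stack: [-1]
STORE_FAST n → n=-1. Stack: []
LOAD_FAST_LOAD_FAST c,b → push 28,-2. Stack: [28, -2]
COMPARE_OP bool(!=) → 28 vs -2 = True. Stack: [True]
POP_JUMP_IF_FALSE → pop True; no jump. Stack: []
LOAD_FAST_LOAD_FAST a,a → push -11,-11. Stack: [-11, -11]
BINARY_OP + → -11 + -11 = -22. Stack: [-22]
STORE_FAST v → v=-22. Stack: []
LOAD_FAST_LOAD_FAST a,c → push -11,28. Stack: [-11, 28]
BINARY_OP & → -11 & 28 = 20. Stack: [20]
LOAD_FAST_LOAD_FAST a,m → push -11,0. Stack: [20, -11, 0]
BINARY_OP | → -11 | 0 = -11. Stack: [20, -11]
BINARY_OP - → 20 - -11 = 31. Stack: [31]
STORE_FAST y → y=31. Stack: []
LOAD_FAST v → push -22. Stack: [-22]
RETURN_VALUE → return -22.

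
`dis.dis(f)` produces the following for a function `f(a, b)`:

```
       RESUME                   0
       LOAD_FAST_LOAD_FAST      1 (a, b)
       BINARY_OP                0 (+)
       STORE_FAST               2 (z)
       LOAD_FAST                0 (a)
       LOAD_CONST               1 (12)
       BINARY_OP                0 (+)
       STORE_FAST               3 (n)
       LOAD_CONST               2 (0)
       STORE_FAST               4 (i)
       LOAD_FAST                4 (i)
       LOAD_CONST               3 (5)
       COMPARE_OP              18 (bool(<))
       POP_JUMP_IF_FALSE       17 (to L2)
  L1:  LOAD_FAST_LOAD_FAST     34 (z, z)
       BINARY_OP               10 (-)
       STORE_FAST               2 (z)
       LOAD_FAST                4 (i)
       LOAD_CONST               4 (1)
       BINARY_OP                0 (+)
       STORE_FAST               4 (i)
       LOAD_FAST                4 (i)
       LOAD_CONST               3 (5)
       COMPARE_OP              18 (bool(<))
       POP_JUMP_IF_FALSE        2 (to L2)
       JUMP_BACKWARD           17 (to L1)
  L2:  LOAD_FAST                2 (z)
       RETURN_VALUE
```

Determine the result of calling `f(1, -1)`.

LOAD_FAST_LOAD_FAST a,b → push 1,-1
BINARY_OP + → 1 + -1 = 0
STORE_FAST z → z=0
LOAD_FAST a → push 1
LOAD_CONST → push 12
BINARY_OP + → 1 + 12 = 13
STORE_FAST n → n=13
LOAD_CONST → push 0
STORE_FAST i → i=0
LOAD_FAST i → push 0
LOAD_CONST → push 5
COMPARE_OP bool(<) → 0 vs 5 = True
POP_JUMP_IF_FALSE → pop True; no jump
LOAD_FAST_LOAD_FAST z,z → push 0,0
BINARY_OP - → 0 - 0 = 0
STORE_FAST z → z=0
LOAD_FAST i → push 0
LOAD_CONST → push 1
BINARY_OP + → 0 + 1 = 1
STORE_FAST i → i=1
LOAD_FAST i → push 1
LOAD_CONST → push 5
COMPARE_OP bool(<) → 1 vs 5 = True
POP_JUMP_IF_FALSE → pop True; no jump
LOAD_FAST_LOAD_FAST z,z → push 0,0
BINARY_OP - → 0 - 0 = 0
STORE_FAST z → z=0
LOAD_FAST i → push 1
LOAD_CONST → push 1
BINARY_OP + → 1 + 1 = 2
STORE_FAST i → i=2
LOAD_FAST i → push 2
LOAD_CONST → push 5
COMPARE_OP bool(<) → 2 vs 5 = True
POP_JUMP_IF_FALSE → pop True; no jump
LOAD_FAST_LOAD_FAST z,z → push 0,0
BINARY_OP - → 0 - 0 = 0
STORE_FAST z → z=0
LOAD_FAST i → push 2
LOAD_CONST → push 1
BINARY_OP + → 2 + 1 = 3
STORE_FAST i → i=3
LOAD_FAST i → push 3
LOAD_CONST → push 5
COMPARE_OP bool(<) → 3 vs 5 = True
POP_JUMP_IF_FALSE → pop True; no jump
LOAD_FAST_LOAD_FAST z,z → push 0,0
BINARY_OP - → 0 - 0 = 0
STORE_FAST z → z=0
LOAD_FAST i → push 3
LOAD_CONST → push 1
BINARY_OP + → 3 + 1 = 4
STORE_FAST i → i=4
LOAD_FAST i → push 4
LOAD_CONST → push 5
COMPARE_OP bool(<) → 4 vs 5 = True
POP_JUMP_IF_FALSE → pop True; no jump
LOAD_FAST_LOAD_FAST z,z → push 0,0
BINARY_OP - → 0 - 0 = 0
STORE_FAST z → z=0
LOAD_FAST i → push 4
LOAD_CONST → push 1
BINARY_OP + → 4 + 1 = 5
STORE_FAST i → i=5
LOAD_FAST i → push 5
LOAD_CONST → push 5
COMPARE_OP bool(<) → 5 vs 5 = False
POP_JUMP_IF_FALSE → pop False; jump
LOAD_FAST z → push 0
RETURN_VALUE → return 0.

0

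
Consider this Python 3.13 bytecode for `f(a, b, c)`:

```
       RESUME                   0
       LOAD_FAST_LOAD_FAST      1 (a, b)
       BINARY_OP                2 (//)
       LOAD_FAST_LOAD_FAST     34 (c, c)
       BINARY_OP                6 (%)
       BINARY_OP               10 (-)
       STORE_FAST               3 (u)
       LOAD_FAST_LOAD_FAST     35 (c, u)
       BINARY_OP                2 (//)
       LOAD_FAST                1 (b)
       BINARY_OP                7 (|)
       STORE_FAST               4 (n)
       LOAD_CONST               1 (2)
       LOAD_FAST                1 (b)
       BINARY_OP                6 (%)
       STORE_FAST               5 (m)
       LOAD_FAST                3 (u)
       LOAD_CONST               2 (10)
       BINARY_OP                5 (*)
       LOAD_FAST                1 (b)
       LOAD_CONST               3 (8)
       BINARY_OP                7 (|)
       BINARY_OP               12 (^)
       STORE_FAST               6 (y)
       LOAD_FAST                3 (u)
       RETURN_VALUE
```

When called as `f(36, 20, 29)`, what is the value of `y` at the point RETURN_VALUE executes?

LOAD_FAST_LOAD_FAST a,b → push 36,20. Stack: [36, 20]
BINARY_OP // → 36 // 20 = 1. Stack: [1]
LOAD_FAST_LOAD_FAST c,c → push 29,29. Stack: [1, 29, 29]
BINARY_OP % → 29 % 29 = 0. Stack: [1, 0]
BINARY_OP - → 1 - 0 = 1. Stack: [1]
STORE_FAST u → u=1. Stack: []
LOAD_FAST_LOAD_FAST c,u → push 29,1. Stack: [29, 1]
BINARY_OP // → 29 // 1 = 29. Stack: [29]
LOAD_FAST b → push 20. Stack: [29, 20]
BINARY_OP | → 29 | 20 = 29. Stack: [29]
STORE_FAST n → n=29. Stack: []
LOAD_CONST → push 2. Stack: [2]
LOAD_FAST b → push 20. Stack: [2, 20]
BINARY_OP % → 2 % 20 = 2. Stack: [2]
STORE_FAST m → m=2. Stack: []
LOAD_FAST u → push 1. Stack: [1]
LOAD_CONST → push 10. Stack: [1, 10]
BINARY_OP * → 1 * 10 = 10. Stack: [10]
LOAD_FAST b → push 20. Stack: [10, 20]
LOAD_CONST → push 8. Stack: [10, 20, 8]
BINARY_OP | → 20 | 8 = 28. Stack: [10, 28]
BINARY_OP ^ → 10 ^ 28 = 22. Stack: [22]
STORE_FAST y → y=22. Stack: []
LOAD_FAST u → push 1. Stack: [1]
RETURN_VALUE → return 1.

22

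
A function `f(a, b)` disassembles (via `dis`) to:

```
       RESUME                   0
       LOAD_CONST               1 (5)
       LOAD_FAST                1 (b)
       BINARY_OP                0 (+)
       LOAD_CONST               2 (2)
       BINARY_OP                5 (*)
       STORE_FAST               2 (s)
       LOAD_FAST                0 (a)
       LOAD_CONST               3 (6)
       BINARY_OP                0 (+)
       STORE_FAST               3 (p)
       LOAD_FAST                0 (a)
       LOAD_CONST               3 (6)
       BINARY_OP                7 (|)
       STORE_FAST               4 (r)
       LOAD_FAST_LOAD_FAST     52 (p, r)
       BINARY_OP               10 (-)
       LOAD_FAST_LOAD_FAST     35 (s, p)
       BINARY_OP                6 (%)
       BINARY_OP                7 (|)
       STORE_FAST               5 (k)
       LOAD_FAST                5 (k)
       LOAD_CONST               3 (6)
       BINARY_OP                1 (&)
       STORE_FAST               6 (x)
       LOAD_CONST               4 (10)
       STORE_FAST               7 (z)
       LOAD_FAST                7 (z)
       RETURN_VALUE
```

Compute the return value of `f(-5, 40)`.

LOAD_CONST → push 5. Stack: [5]
LOAD_FAST b → push 40. Stack: [5, 40]
BINARY_OP + → 5 + 40 = 45. Stack: [45]
LOAD_CONST → push 2. Stack: [45, 2]
BINARY_OP * → 45 * 2 = 90. Stack: [90]
STORE_FAST s → s=90. Stack: []
LOAD_FAST a → push -5. Stack: [-5]
LOAD_CONST → push 6. Stack: [-5, 6]
BINARY_OP + → -5 + 6 = 1. Stack: [1]
STORE_FAST p → p=1. Stack: []
LOAD_FAST a → push -5. Stack: [-5]
LOAD_CONST → push 6. Stack: [-5, 6]
BINARY_OP | → -5 | 6 = -1. Stack: [-1]
STORE_FAST r → r=-1. Stack: []
LOAD_FAST_LOAD_FAST p,r → push 1,-1. Stack: [1, -1]
BINARY_OP - → 1 - -1 = 2. Stack: [2]
LOAD_FAST_LOAD_FAST s,p → push 90,1. Stack: [2, 90, 1]
BINARY_OP % → 90 % 1 = 0. Stack: [2, 0]
BINARY_OP | → 2 | 0 = 2. Stack: [2]
STORE_FAST k → k=2. Stack: []
LOAD_FAST k → push 2. Stack: [2]
LOAD_CONST → push 6. Stack: [2, 6]
BINARY_OP & → 2 & 6 = 2. Stack: [2]
STORE_FAST x → x=2. Stack: []
LOAD_CONST → push 10. Stack: [10]
STORE_FAST z → z=10. Stack: []
LOAD_FAST z → push 10. Stack: [10]
RETURN_VALUE → return 10.

10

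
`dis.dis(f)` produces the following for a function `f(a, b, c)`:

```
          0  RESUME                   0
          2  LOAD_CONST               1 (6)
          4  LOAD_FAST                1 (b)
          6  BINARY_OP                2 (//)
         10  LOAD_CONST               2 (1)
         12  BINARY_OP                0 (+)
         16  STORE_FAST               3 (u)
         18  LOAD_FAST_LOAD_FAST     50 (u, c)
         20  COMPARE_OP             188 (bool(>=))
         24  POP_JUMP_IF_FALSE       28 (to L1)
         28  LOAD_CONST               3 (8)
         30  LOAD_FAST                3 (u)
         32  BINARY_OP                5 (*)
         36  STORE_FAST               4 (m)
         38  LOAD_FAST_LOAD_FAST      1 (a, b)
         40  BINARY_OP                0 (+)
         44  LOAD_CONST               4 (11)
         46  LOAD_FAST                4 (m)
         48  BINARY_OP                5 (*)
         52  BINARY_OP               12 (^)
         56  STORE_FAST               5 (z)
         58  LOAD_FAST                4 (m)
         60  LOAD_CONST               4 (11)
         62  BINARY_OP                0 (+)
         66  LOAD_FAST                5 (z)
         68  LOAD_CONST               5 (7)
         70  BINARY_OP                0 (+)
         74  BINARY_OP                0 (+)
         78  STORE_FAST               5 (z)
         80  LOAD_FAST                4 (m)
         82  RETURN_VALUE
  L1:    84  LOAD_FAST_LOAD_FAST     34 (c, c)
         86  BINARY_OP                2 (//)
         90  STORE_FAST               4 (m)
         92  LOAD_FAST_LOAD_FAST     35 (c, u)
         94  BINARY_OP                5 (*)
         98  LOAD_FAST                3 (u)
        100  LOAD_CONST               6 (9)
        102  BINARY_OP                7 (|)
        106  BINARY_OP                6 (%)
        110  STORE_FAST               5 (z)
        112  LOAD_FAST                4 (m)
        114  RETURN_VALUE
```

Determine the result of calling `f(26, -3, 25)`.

LOAD_CONST → push 6. Stack: [6]
LOAD_FAST b → push -3. Stack: [6, -3]
BINARY_OP // → 6 // -3 = -2. Stack: [-2]
LOAD_CONST → push 1. Stack: [-2, 1]
BINARY_OP + → -2 + 1 = -1. Stack: [-1]
STORE_FAST u → u=-1. Stack: []
LOAD_FAST_LOAD_FAST u,c → push -1,25. Stack: [-1, 25]
COMPARE_OP bool(>=) → -1 vs 25 = False. Stack: [False]
POP_JUMP_IF_FALSE → pop False; jump. Stack: []
LOAD_FAST_LOAD_FAST c,c → push 25,25. Stack: [25, 25]
BINARY_OP // → 25 // 25 = 1. Stack: [1]
STORE_FAST m → m=1. Stack: []
LOAD_FAST_LOAD_FAST c,u → push 25,-1. Stack: [25, -1]
BINARY_OP * → 25 * -1 = -25. Stack: [-25]
LOAD_FAST u → push -1. Stack: [-25, -1]
LOAD_CONST → push 9. Stack: [-25, -1, 9]
BINARY_OP | → -1 | 9 = -1. Stack: [-25, -1]
BINARY_OP % → -25 % -1 = 0. Stack: [0]
STORE_FAST z → z=0. Stack: []
LOAD_FAST m → push 1. Stack: [1]
RETURN_VALUE → return 1.

1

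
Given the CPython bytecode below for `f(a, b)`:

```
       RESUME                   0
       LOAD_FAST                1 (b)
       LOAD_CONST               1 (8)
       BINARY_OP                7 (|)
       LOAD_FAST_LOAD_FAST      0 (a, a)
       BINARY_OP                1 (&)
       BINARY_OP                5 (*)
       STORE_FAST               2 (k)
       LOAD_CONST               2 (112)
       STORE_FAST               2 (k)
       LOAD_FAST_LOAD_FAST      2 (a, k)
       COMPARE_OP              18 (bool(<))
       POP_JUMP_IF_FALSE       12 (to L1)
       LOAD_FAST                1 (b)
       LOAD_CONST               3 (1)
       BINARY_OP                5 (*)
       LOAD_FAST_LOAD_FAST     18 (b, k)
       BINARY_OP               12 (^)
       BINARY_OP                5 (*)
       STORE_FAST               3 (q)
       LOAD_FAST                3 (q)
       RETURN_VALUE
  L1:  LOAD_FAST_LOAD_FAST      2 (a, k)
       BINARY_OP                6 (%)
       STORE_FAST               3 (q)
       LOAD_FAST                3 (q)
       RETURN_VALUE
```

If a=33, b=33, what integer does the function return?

LOAD_FAST b → push 33. Stack: [33]
LOAD_CONST → push 8. Stack: [33, 8]
BINARY_OP | → 33 | 8 = 41. Stack: [41]
LOAD_FAST_LOAD_FAST a,a → push 33,33. Stack: [41, 33, 33]
BINARY_OP & → 33 & 33 = 33. Stack: [41, 33]
BINARY_OP * → 41 * 33 = 1353. Stack: [1353]
STORE_FAST k → k=1353. Stack: []
LOAD_CONST → push 112. Stack: [112]
STORE_FAST k → k=112. Stack: []
LOAD_FAST_LOAD_FAST a,k → push 33,112. Stack: [33, 112]
COMPARE_OP bool(<) → 33 vs 112 = True. Stack: [True]
POP_JUMP_IF_FALSE → pop True; no jump. Stack: []
LOAD_FAST b → push 33. Stack: [33]
LOAD_CONST → push 1. Stack: [33, 1]
BINARY_OP * → 33 * 1 = 33. Stack: [33]
LOAD_FAST_LOAD_FAST b,k → push 33,112. Stack: [33, 33, 112]
BINARY_OP ^ → 33 ^ 112 = 81. Stack: [33, 81]
BINARY_OP * → 33 * 81 = 2673. Stack: [2673]
STORE_FAST q → q=2673. Stack: []
LOAD_FAST q → push 2673. Stack: [2673]
RETURN_VALUE → return 2673.

2673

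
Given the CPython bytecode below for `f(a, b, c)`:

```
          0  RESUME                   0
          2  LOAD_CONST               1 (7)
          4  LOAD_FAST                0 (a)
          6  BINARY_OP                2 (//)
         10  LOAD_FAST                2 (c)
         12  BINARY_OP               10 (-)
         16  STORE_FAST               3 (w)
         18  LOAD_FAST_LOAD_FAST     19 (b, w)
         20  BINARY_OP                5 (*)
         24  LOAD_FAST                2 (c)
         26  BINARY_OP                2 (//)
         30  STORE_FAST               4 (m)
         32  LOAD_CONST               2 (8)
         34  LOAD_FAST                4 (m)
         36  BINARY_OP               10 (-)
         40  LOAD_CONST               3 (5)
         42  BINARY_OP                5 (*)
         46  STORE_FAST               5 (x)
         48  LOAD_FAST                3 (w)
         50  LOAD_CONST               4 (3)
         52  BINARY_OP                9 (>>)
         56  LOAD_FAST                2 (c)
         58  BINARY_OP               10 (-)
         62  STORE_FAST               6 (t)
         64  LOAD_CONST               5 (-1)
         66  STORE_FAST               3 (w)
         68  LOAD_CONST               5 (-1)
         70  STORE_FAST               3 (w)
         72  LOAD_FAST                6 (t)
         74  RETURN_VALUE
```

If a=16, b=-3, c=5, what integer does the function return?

-6

LOAD_CONST → push 7. Stack: [7]
LOAD_FAST a → push 16. Stack: [7, 16]
BINARY_OP // → 7 // 16 = 0. Stack: [0]
LOAD_FAST c → push 5. Stack: [0, 5]
BINARY_OP - → 0 - 5 = -5. Stack: [-5]
STORE_FAST w → w=-5. Stack: []
LOAD_FAST_LOAD_FAST b,w → push -3,-5. Stack: [-3, -5]
BINARY_OP * → -3 * -5 = 15. Stack: [15]
LOAD_FAST c → push 5. Stack: [15, 5]
BINARY_OP // → 15 // 5 = 3. Stack: [3]
STORE_FAST m → m=3. Stack: []
LOAD_CONST → push 8. Stack: [8]
LOAD_FAST m → push 3. Stack: [8, 3]
BINARY_OP - → 8 - 3 = 5. Stack: [5]
LOAD_CONST → push 5. Stack: [5, 5]
BINARY_OP * → 5 * 5 = 25. Stack: [25]
STORE_FAST x → x=25. Stack: []
LOAD_FAST w → push -5. Stack: [-5]
LOAD_CONST → push 3. Stack: [-5, 3]
BINARY_OP >> → -5 >> 3 = -1. Stack: [-1]
LOAD_FAST c → push 5. Stack: [-1, 5]
BINARY_OP - → -1 - 5 = -6. Stack: [-6]
STORE_FAST t → t=-6. Stack: []
LOAD_CONST → push -1. Stack: [-1]
STORE_FAST w → w=-1. Stack: []
LOAD_CONST → push -1. Stack: [-1]
STORE_FAST w → w=-1. Stack: []
LOAD_FAST t → push -6. Stack: [-6]
RETURN_VALUE → return -6.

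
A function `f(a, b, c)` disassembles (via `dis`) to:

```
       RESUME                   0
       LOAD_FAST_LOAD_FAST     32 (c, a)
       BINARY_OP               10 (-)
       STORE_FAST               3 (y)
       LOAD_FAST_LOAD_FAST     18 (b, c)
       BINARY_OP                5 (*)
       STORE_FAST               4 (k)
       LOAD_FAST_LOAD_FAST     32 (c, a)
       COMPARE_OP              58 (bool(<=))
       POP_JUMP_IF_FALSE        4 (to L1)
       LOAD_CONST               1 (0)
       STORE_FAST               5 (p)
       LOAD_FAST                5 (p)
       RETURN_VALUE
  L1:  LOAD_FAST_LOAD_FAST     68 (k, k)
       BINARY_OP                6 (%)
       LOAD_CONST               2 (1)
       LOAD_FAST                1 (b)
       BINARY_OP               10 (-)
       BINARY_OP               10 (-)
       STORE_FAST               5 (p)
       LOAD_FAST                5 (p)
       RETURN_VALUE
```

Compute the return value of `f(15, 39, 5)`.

0

LOAD_FAST_LOAD_FAST c,a → push 5,15. Stack: [5, 15]
BINARY_OP - → 5 - 15 = -10. Stack: [-10]
STORE_FAST y → y=-10. Stack: []
LOAD_FAST_LOAD_FAST b,c → push 39,5. Stack: [39, 5]
BINARY_OP * → 39 * 5 = 195. Stack: [195]
STORE_FAST k → k=195. Stack: []
LOAD_FAST_LOAD_FAST c,a → push 5,15. Stack: [5, 15]
COMPARE_OP bool(<=) → 5 vs 15 = True. Stack: [True]
POP_JUMP_IF_FALSE → pop True; no jump. Stack: []
LOAD_CONST → push 0. Stack: [0]
STORE_FAST p → p=0. Stack: []
LOAD_FAST p → push 0. Stack: [0]
RETURN_VALUE → return 0.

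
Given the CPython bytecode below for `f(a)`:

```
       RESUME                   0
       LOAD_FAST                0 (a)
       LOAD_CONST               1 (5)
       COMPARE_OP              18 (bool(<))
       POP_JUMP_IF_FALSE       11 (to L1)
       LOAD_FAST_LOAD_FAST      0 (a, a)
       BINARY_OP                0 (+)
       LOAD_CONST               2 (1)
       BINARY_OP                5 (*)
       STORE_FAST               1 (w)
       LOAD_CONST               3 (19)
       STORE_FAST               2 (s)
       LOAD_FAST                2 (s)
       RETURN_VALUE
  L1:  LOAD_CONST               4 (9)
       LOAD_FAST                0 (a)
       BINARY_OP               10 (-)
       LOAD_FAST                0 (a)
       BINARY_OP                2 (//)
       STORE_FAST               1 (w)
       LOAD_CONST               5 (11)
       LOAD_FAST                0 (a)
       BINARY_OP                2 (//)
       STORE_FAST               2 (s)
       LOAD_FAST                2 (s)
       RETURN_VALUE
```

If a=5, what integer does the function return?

LOAD_FAST a → push 5. Stack: [5]
LOAD_CONST → push 5. Stack: [5, 5]
COMPARE_OP bool(<) → 5 vs 5 = False. Stack: [False]
POP_JUMP_IF_FALSE → pop False; jump. Stack: []
LOAD_CONST → push 9. Stack: [9]
LOAD_FAST a → push 5. Stack: [9, 5]
BINARY_OP - → 9 - 5 = 4. Stack: [4]
LOAD_FAST a → push 5. Stack: [4, 5]
BINARY_OP // → 4 // 5 = 0. Stack: [0]
STORE_FAST w → w=0. Stack: []
LOAD_CONST → push 11. Stack: [11]
LOAD_FAST a → push 5. Stack: [11, 5]
BINARY_OP // → 11 // 5 = 2. Stack: [2]
STORE_FAST s → s=2. Stack: []
LOAD_FAST s → push 2. Stack: [2]
RETURN_VALUE → return 2.

2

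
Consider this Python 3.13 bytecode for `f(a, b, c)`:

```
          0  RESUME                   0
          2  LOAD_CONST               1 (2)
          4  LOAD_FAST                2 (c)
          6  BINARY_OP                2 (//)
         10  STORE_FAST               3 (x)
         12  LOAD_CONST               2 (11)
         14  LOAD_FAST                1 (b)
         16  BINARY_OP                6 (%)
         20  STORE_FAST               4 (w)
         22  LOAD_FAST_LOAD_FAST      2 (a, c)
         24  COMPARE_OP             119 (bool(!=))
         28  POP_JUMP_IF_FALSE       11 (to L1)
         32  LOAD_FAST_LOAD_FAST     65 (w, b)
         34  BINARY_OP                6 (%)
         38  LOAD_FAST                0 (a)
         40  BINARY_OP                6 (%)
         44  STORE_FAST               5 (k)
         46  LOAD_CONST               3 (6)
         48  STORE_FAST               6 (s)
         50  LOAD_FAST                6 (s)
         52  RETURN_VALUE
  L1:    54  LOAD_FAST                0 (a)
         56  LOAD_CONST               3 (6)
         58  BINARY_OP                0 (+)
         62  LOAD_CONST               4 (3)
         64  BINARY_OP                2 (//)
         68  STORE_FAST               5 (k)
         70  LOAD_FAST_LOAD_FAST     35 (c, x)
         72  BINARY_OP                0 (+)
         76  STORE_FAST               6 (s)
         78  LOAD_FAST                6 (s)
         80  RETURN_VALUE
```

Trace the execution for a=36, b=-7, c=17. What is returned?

LOAD_CONST → push 2. Stack: [2]
LOAD_FAST c → push 17. Stack: [2, 17]
BINARY_OP // → 2 // 17 = 0. Stack: [0]
STORE_FAST x → x=0. Stack: []
LOAD_CONST → push 11. Stack: [11]
LOAD_FAST b → push -7. Stack: [11, -7]
BINARY_OP % → 11 % -7 = -3. Stack: [-3]
STORE_FAST w → w=-3. Stack: []
LOAD_FAST_LOAD_FAST a,c → push 36,17. Stack: [36, 17]
COMPARE_OP bool(!=) → 36 vs 17 = True. Stack: [True]
POP_JUMP_IF_FALSE → pop True; no jump. Stack: []
LOAD_FAST_LOAD_FAST w,b → push -3,-7. Stack: [-3, -7]
BINARY_OP % → -3 % -7 = -3. Stack: [-3]
LOAD_FAST a → push 36. Stack: [-3, 36]
BINARY_OP % → -3 % 36 = 33. Stack: [33]
STORE_FAST k → k=33. Stack: []
LOAD_CONST → push 6. Stack: [6]
STORE_FAST s → s=6. Stack: []
LOAD_FAST s → push 6. Stack: [6]
RETURN_VALUE → return 6.

6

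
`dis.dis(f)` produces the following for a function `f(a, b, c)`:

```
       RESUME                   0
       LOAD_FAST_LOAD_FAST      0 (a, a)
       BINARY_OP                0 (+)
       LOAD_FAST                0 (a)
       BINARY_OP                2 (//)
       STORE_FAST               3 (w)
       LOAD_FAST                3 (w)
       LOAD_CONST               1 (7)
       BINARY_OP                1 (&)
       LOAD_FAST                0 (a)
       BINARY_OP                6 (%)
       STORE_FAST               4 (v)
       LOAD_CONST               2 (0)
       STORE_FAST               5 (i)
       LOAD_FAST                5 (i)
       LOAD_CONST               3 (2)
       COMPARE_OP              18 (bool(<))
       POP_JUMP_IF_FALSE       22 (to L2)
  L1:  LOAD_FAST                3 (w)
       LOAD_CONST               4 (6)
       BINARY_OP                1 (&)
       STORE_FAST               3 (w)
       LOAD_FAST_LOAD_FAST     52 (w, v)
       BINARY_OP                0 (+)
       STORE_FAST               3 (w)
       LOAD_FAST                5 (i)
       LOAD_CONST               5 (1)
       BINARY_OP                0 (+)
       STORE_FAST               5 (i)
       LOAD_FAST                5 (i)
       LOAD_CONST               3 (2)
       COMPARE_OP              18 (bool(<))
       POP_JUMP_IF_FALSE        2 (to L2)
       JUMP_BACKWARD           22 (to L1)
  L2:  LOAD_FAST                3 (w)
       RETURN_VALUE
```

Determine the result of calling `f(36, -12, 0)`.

LOAD_FAST_LOAD_FAST a,a → push 36,36. Stack: [36, 36]
BINARY_OP + → 36 + 36 = 72. Stack: [72]
LOAD_FAST a → push 36. Stack: [72, 36]
BINARY_OP // → 72 // 36 = 2. Stack: [2]
STORE_FAST w → w=2. Stack: []
LOAD_FAST w → push 2. Stack: [2]
LOAD_CONST → push 7. Stack: [2, 7]
BINARY_OP & → 2 & 7 = 2. Stack: [2]
LOAD_FAST a → push 36. Stack: [2, 36]
BINARY_OP % → 2 % 36 = 2. Stack: [2]
STORE_FAST v → v=2. Stack: []
LOAD_CONST → push 0. Stack: [0]
STORE_FAST i → i=0. Stack: []
LOAD_FAST i → push 0. Stack: [0]
LOAD_CONST → push 2. Stack: [0, 2]
COMPARE_OP bool(<) → 0 vs 2 = True. Stack: [True]
POP_JUMP_IF_FALSE → pop True; no jump. Stack: []
LOAD_FAST w → push 2. Stack: [2]
LOAD_CONST → push 6. Stack: [2, 6]
BINARY_OP & → 2 & 6 = 2. Stack: [2]
STORE_FAST w → w=2. Stack: []
LOAD_FAST_LOAD_FAST w,v → push 2,2. Stack: [2, 2]
BINARY_OP + → 2 + 2 = 4. Stack: [4]
STORE_FAST w → w=4. Stack: []
LOAD_FAST i → push 0. Stack: [0]
LOAD_CONST → push 1. Stack: [0, 1]
BINARY_OP + → 0 + 1 = 1. Stack: [1]
STORE_FAST i → i=1. Stack: []
LOAD_FAST i → push 1. Stack: [1]
LOAD_CONST → push 2. Stack: [1, 2]
COMPARE_OP bool(<) → 1 vs 2 = True. Stack: [True]
POP_JUMP_IF_FALSE → pop True; no jump. Stack: []
LOAD_FAST w → push 4. Stack: [4]
LOAD_CONST → push 6. Stack: [4, 6]
BINARY_OP & → 4 & 6 = 4. Stack: [4]
STORE_FAST w → w=4. Stack: []
LOAD_FAST_LOAD_FAST w,v → push 4,2. Stack: [4, 2]
BINARY_OP + → 4 + 2 = 6. Stack: [6]
STORE_FAST w → w=6. Stack: []
LOAD_FAST i → push 1. Stack: [1]
LOAD_CONST → push 1. Stack: [1, 1]
BINARY_OP + → 1 + 1 = 2. Stack: [2]
STORE_FAST i → i=2. Stack: []
LOAD_FAST i → push 2. Stack: [2]
LOAD_CONST → push 2. Stack: [2, 2]
COMPARE_OP bool(<) → 2 vs 2 = False. Stack: [False]
POP_JUMP_IF_FALSE → pop False; jump. Stack: []
LOAD_FAST w → push 6. Stack: [6]
RETURN_VALUE → return 6.

6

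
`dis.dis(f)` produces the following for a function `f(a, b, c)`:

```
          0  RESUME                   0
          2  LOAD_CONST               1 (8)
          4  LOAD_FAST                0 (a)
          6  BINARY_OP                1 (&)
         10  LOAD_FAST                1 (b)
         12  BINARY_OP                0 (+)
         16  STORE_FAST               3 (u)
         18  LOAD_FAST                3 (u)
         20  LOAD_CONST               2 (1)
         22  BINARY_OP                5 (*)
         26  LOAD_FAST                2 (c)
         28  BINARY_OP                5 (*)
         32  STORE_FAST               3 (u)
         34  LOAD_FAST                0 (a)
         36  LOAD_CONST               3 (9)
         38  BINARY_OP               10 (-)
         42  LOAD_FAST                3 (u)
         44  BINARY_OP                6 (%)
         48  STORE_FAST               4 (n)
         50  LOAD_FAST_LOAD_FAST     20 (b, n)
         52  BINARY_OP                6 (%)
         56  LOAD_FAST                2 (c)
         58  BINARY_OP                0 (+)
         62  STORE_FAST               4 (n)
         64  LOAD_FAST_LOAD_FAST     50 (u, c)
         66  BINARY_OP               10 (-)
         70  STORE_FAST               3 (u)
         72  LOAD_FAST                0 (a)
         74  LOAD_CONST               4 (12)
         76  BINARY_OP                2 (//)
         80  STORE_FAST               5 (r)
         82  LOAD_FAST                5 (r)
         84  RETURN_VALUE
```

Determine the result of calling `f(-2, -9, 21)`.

LOAD_CONST → push 8. Stack: [8]
LOAD_FAST a → push -2. Stack: [8, -2]
BINARY_OP & → 8 & -2 = 8. Stack: [8]
LOAD_FAST b → push -9. Stack: [8, -9]
BINARY_OP + → 8 + -9 = -1. Stack: [-1]
STORE_FAST u → u=-1. Stack: []
LOAD_FAST u → push -1. Stack: [-1]
LOAD_CONST → push 1. Stack: [-1, 1]
BINARY_OP * → -1 * 1 = -1. Stack: [-1]
LOAD_FAST c → push 21. Stack: [-1, 21]
BINARY_OP * → -1 * 21 = -21. Stack: [-21]
STORE_FAST u → u=-21. Stack: []
LOAD_FAST a → push -2. Stack: [-2]
LOAD_CONST → push 9. Stack: [-2, 9]
BINARY_OP - → -2 - 9 = -11. Stack: [-11]
LOAD_FAST u → push -21. Stack: [-11, -21]
BINARY_OP % → -11 % -21 = -11. Stack: [-11]
STORE_FAST n → n=-11. Stack: []
LOAD_FAST_LOAD_FAST b,n → push -9,-11. Stack: [-9, -11]
BINARY_OP % → -9 % -11 = -9. Stack: [-9]
LOAD_FAST c → push 21. Stack: [-9, 21]
BINARY_OP + → -9 + 21 = 12. Stack: [12]
STORE_FAST n → n=12. Stack: []
LOAD_FAST_LOAD_FAST u,c → push -21,21. Stack: [-21, 21]
BINARY_OP - → -21 - 21 = -42. Stack: [-42]
STORE_FAST u → u=-42. Stack: []
LOAD_FAST a → push -2. Stack: [-2]
LOAD_CONST → push 12. Stack: [-2, 12]
BINARY_OP // → -2 // 12 = -1. Stack: [-1]
STORE_FAST r → r=-1. Stack: []
LOAD_FAST r → push -1. Stack: [-1]
RETURN_VALUE → return -1.

-1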